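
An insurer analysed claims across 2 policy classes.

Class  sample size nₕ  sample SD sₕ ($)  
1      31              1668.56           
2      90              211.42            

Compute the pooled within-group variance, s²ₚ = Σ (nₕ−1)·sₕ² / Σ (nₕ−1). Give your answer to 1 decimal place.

Degrees of freedom: 30 + 89 = 119.
Σ(nₕ−1)sₕ² = 30·2784092.4736 + 89·44698.4164 = 87500933.2676.
s²ₚ = 87500933.2676 / 119 = 735301.960... → 735302.0.

735302.0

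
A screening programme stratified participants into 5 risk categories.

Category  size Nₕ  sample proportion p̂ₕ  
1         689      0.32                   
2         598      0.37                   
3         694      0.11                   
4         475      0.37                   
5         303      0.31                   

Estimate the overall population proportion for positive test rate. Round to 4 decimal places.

0.2855

Wₕ = Nₕ/N with N = 2759: 0.2497, 0.2167, 0.2515, 0.1722, 0.1098.
p̂_st = 0.2497·0.32 + 0.2167·0.37 + 0.2515·0.11 + 0.1722·0.37 + 0.1098·0.31 ≈ 0.285524... → 0.2855.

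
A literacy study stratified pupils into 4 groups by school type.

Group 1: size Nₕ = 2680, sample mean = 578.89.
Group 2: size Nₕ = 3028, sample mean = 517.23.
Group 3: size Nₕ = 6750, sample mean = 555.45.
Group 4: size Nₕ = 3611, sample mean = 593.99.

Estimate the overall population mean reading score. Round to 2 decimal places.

N = 2680 + 3028 + 6750 + 3611 = 16069.
The stratified mean weights each stratum mean by its population share Nₕ/N.
Σ Nₕx̄ₕ = 2680·578.89 + 3028·517.23 + 6750·555.45 + 3611·593.99 = 1551425.2 + 1566172.44 + 3749287.5 + 2144897.89 = 9011783.03.
Divide by N: 9011783.03 / 16069 = 560.8179... → 560.82.

560.82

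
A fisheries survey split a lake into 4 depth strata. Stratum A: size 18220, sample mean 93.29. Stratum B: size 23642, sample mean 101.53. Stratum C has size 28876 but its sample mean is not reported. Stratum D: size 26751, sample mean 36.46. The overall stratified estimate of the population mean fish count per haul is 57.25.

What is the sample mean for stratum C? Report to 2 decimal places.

Σ Nₕx̄ₕ = N·μ, so 28876·x̄_C = 97489·57.25 − (18220·93.29 + 23642·101.53 + 26751·36.46).
= 5581245.25 − 5075457.52 = 505787.73.
x̄_C = 505787.73 / 28876 = 17.5159... → 17.52.

17.52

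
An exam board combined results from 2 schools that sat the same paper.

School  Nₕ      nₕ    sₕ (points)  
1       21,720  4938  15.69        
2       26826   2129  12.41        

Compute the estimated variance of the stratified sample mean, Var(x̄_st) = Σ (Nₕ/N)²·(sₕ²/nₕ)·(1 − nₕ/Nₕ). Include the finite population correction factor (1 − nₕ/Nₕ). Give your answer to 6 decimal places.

N = 48546; Wₕ = Nₕ/N.
school 1: (21720/48546)²·15.69²/4938·(1 − 4938/21720) = 0.007710658
school 2: (26826/48546)²·12.41²/2129·(1 − 2129/26826) = 0.020335793
Sum = 0.028046451 → 0.028046.

0.028046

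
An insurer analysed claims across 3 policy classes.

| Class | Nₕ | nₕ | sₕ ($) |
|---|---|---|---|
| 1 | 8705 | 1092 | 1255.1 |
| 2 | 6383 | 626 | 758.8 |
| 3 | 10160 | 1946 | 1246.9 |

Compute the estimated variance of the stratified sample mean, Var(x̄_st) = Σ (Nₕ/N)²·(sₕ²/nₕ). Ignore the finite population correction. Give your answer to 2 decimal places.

N = 25248. Term for each stratum: Wₕ²sₕ²/nₕ.
Var(x̄_st) = 171.48163 + 58.78629 + 129.37604 = 359.64396 → 359.64.

359.64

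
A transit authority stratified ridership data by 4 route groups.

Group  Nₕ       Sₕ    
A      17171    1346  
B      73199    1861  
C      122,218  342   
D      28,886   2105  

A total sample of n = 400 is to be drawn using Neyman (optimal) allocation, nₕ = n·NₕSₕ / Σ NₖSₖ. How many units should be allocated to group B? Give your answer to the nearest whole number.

Σ NₕSₕ = 17171·1346 + 73199·1861 + 122218·342 + 28886·2105 = 261939091.
Share for B: 136223339/261939091 = 0.52006.
n_B = 400 × 0.52006 = 208.023... → 208.

208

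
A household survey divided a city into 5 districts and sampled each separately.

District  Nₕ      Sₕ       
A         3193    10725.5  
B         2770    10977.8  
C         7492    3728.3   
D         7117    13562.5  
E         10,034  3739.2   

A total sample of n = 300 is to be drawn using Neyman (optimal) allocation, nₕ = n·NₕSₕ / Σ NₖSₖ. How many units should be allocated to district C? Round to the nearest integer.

Σ NₕSₕ = 3193·10725.5 + 2770·10977.8 + 7492·3728.3 + 7117·13562.5 + 10034·3739.2 = 226630896.4.
Share for C: 27932423.6/226630896.4 = 0.12325.
n_C = 300 × 0.12325 = 36.975... → 37.

37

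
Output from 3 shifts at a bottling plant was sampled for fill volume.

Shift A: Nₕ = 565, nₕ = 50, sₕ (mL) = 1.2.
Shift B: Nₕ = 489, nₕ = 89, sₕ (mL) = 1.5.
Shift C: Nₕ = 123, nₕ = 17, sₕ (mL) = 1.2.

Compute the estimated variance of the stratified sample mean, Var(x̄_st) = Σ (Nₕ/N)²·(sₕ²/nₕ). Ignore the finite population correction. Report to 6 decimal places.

0.011925

N = 1177; Wₕ = Nₕ/N.
shift A: (565/1177)²·1.2²/50 = 0.006636460
shift B: (489/1177)²·1.5²/89 = 0.004363724
shift C: (123/1177)²·1.2²/17 = 0.000925062
Sum = 0.011925246 → 0.011925.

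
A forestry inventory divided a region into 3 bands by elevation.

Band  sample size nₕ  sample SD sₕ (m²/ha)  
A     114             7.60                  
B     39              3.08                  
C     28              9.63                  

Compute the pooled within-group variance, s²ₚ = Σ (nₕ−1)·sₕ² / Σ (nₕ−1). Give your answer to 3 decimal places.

Degrees of freedom: 113 + 38 + 27 = 178.
Σ(nₕ−1)sₕ² = 113·57.76 + 38·9.4864 + 27·92.7369 = 9391.2595.
s²ₚ = 9391.2595 / 178 = 52.75988... → 52.760.

52.760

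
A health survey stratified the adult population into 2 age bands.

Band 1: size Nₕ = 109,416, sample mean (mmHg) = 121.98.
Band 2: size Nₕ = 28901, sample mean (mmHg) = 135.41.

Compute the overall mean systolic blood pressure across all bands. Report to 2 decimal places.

N = 138317; weights Wₕ = Nₕ/N = (0.7911, 0.2089).
x̄_st = Σ Wₕ·x̄ₕ = 0.7911·121.98 + 0.2089·135.41 ≈ 124.7862...
→ 124.79.

124.79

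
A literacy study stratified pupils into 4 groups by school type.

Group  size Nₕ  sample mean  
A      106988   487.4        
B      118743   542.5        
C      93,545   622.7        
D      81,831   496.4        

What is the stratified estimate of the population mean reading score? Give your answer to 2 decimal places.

537.10

x̄_st = (Σ Nₕx̄ₕ) / (Σ Nₕ) = (106988·487.4 + 118743·542.5 + 93545·622.7 + 81831·496.4) / 401107
= 215435408.6 / 401107 = 537.1021... → 537.10.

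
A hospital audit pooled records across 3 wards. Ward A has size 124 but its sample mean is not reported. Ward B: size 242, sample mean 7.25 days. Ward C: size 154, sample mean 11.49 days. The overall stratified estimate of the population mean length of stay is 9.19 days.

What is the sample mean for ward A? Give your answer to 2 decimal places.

10.12

N = 124 + 242 + 154 = 520.
Overall total = μ·N = 9.19·520 = 4778.8.
Subtract the known strata: 242·7.25 + 154·11.49 = 3523.96.
Remaining total for ward A: 4778.8 − 3523.96 = 1254.84.
Divide by its size: 1254.84 / 124 = 10.1197... → 10.12.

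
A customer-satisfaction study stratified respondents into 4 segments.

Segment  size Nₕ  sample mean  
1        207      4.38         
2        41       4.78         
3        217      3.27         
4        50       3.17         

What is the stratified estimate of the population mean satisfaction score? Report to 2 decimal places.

3.83

N = 207 + 41 + 217 + 50 = 515.
Overall mean = Σ (Nₕ/N)·x̄ₕ — weight by population share, not a simple average.
Σ Nₕx̄ₕ = 207·4.38 + 41·4.78 + 217·3.27 + 50·3.17 = 906.66 + 195.98 + 709.59 + 158.5 = 1970.73.
Divide by N: 1970.73 / 515 = 3.8267... → 3.83.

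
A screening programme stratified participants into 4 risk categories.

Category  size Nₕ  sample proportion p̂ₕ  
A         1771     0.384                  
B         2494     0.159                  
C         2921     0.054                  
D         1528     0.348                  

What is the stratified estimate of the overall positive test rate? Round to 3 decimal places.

0.203

N = 1771 + 2494 + 2921 + 1528 = 8714.
Overall proportion = Σ (Nₕ/N)·p̂ₕ.
Σ Nₕp̂ₕ = 680.064 + 396.546 + 157.734 + 531.744 = 1766.088.
1766.088 / 8714 = 0.20267... → 0.203.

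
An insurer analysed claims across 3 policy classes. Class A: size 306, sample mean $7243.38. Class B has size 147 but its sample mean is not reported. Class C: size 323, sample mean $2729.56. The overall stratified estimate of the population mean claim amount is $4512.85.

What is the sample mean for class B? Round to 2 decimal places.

2747.28

N = 306 + 147 + 323 = 776.
Overall total = μ·N = 4512.85·776 = 3501971.6.
Subtract the known strata: 306·7243.38 + 323·2729.56 = 3098122.16.
Remaining total for class B: 3501971.6 − 3098122.16 = 403849.44.
Divide by its size: 403849.44 / 147 = 2747.2751... → 2747.28.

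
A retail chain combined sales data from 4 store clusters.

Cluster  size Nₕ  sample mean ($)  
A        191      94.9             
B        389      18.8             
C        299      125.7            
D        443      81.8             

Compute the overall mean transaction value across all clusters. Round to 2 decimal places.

75.08

N = 191 + 389 + 299 + 443 = 1322.
Weight each subgroup mean by Nₕ/N and sum.
Σ Nₕx̄ₕ = 191·94.9 + 389·18.8 + 299·125.7 + 443·81.8 = 18125.9 + 7313.2 + 37584.3 + 36237.4 = 99260.8.
Divide by N: 99260.8 / 1322 = 75.0838... → 75.08.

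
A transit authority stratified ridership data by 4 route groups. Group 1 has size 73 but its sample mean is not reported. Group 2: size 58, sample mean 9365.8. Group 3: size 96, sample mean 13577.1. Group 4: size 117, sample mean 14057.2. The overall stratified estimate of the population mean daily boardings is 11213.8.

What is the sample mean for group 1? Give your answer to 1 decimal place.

5016.9

Σ Nₕx̄ₕ = N·μ, so 73·x̄_1 = 344·11213.8 − (58·9365.8 + 96·13577.1 + 117·14057.2).
= 3857547.2 − 3491310.4 = 366236.8.
x̄_1 = 366236.8 / 73 = 5016.942... → 5016.9.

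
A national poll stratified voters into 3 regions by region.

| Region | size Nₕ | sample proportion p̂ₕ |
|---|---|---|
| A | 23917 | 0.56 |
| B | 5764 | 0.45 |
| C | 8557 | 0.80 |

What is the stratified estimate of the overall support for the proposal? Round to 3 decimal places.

Wₕ = Nₕ/N with N = 38238: 0.6255, 0.1507, 0.2238.
p̂_st = 0.6255·0.56 + 0.1507·0.45 + 0.2238·0.80 ≈ 0.59713... → 0.597.

0.597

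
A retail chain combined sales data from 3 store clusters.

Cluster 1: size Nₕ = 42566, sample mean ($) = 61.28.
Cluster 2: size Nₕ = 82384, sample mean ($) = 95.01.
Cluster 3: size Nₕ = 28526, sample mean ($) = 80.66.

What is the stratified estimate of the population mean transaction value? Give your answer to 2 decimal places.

82.99

x̄_st = (Σ Nₕx̄ₕ) / (Σ Nₕ) = (42566·61.28 + 82384·95.01 + 28526·80.66) / 153476
= 12736655.48 / 153476 = 82.9879... → 82.99.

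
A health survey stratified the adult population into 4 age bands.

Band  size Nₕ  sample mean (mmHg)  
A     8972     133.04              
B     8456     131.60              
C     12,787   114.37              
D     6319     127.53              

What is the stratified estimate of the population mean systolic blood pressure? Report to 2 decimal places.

N = 8972 + 8456 + 12787 + 6319 = 36534.
Weight each subgroup mean by Nₕ/N and sum.
Σ Nₕx̄ₕ = 8972·133.04 + 8456·131.60 + 12787·114.37 + 6319·127.53 = 1193634.88 + 1112809.6 + 1462449.19 + 805862.07 = 4574755.74.
Divide by N: 4574755.74 / 36534 = 125.2191... → 125.22.

125.22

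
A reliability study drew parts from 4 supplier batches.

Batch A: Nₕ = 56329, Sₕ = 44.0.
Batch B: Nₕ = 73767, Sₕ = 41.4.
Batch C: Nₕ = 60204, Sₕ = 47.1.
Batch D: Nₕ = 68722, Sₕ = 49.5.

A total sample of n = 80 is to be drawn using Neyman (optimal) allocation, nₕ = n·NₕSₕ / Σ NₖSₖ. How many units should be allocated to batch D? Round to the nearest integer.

A: NₕSₕ = 56329·44.0 = 2478476
B: NₕSₕ = 73767·41.4 = 3053953.8
C: NₕSₕ = 60204·47.1 = 2835608.4
D: NₕSₕ = 68722·49.5 = 3401739
Σ NₕSₕ = 11769777.2.
n_D = 80·3401739/11769777.2 = 23.122... → 23.

23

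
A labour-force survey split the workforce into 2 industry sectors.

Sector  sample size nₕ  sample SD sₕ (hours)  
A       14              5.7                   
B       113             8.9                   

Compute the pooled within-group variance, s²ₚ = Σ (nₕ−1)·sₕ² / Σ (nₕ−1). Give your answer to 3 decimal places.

Degrees of freedom: 13 + 112 = 125.
Σ(nₕ−1)sₕ² = 13·32.49 + 112·79.21 = 9293.89.
s²ₚ = 9293.89 / 125 = 74.35112 → 74.351.

74.351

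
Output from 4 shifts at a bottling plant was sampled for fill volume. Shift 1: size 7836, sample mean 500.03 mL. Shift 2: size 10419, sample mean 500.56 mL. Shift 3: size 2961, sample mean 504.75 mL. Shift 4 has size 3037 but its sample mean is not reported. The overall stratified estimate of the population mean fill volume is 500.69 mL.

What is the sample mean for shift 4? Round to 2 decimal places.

498.88

Σ Nₕx̄ₕ = N·μ, so 3037·x̄_4 = 24253·500.69 − (7836·500.03 + 10419·500.56 + 2961·504.75).
= 12143234.57 − 10628134.47 = 1515100.1.
x̄_4 = 1515100.1 / 3037 = 498.8805... → 498.88.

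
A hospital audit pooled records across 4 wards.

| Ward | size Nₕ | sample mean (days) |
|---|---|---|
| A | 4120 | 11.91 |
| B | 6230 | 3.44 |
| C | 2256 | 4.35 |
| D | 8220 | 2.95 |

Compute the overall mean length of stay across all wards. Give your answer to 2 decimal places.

5.02

x̄_st = (Σ Nₕx̄ₕ) / (Σ Nₕ) = (4120·11.91 + 6230·3.44 + 2256·4.35 + 8220·2.95) / 20826
= 104563 / 20826 = 5.0208... → 5.02.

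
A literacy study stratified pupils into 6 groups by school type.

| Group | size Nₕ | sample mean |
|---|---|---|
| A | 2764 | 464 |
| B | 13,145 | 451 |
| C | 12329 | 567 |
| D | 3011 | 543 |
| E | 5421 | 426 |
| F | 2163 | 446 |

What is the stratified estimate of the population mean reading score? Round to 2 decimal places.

492.12

N = 2764 + 13145 + 12329 + 3011 + 5421 + 2163 = 38833.
The stratified mean weights each stratum mean by its population share Nₕ/N.
Σ Nₕx̄ₕ = 2764·464 + 13145·451 + 12329·567 + 3011·543 + 5421·426 + 2163·446 = 1282496 + 5928395 + 6990543 + 1634973 + 2309346 + 964698 = 19110451.
Divide by N: 19110451 / 38833 = 492.1188... → 492.12.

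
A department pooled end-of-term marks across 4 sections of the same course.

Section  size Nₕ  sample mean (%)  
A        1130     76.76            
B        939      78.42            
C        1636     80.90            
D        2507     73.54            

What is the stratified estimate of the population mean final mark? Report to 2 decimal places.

76.80

N = 1130 + 939 + 1636 + 2507 = 6212.
Weight each subgroup mean by Nₕ/N and sum.
Σ Nₕx̄ₕ = 1130·76.76 + 939·78.42 + 1636·80.90 + 2507·73.54 = 86738.8 + 73636.38 + 132352.4 + 184364.78 = 477092.36.
Divide by N: 477092.36 / 6212 = 76.8017... → 76.80.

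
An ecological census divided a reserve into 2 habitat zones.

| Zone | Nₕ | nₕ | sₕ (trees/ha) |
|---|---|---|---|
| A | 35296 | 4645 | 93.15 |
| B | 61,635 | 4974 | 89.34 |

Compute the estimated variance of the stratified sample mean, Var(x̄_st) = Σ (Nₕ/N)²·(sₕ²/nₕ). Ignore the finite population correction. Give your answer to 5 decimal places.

0.89650

N = 96931. Term for each stratum: Wₕ²sₕ²/nₕ.
Var(x̄_st) = 0.24768836 + 0.64880700 = 0.89649536 → 0.89650.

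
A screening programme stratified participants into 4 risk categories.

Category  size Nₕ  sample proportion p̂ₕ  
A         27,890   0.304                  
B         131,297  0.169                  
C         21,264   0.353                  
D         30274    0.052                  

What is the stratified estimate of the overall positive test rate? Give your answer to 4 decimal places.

N = 27890 + 131297 + 21264 + 30274 = 210725.
Overall proportion = Σ (Nₕ/N)·p̂ₕ.
Σ Nₕp̂ₕ = 8478.56 + 22189.193 + 7506.192 + 1574.248 = 39748.193.
39748.193 / 210725 = 0.188626... → 0.1886.

0.1886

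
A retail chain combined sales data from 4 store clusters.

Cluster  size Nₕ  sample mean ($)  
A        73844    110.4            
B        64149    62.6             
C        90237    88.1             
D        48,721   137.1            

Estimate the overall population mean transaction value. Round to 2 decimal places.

96.76

N = 73844 + 64149 + 90237 + 48721 = 276951.
Overall mean = Σ (Nₕ/N)·x̄ₕ — weight by population share, not a simple average.
Σ Nₕx̄ₕ = 73844·110.4 + 64149·62.6 + 90237·88.1 + 48721·137.1 = 8152377.6 + 4015727.4 + 7949879.7 + 6679649.1 = 26797633.8.
Divide by N: 26797633.8 / 276951 = 96.7595... → 96.76.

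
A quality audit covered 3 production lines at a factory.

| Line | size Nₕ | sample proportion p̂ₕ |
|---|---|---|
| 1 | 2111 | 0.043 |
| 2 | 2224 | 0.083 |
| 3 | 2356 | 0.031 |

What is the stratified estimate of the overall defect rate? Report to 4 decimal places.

Wₕ = Nₕ/N with N = 6691: 0.3155, 0.3324, 0.3521.
p̂_st = 0.3155·0.043 + 0.3324·0.083 + 0.3521·0.031 ≈ 0.052070... → 0.0521.

0.0521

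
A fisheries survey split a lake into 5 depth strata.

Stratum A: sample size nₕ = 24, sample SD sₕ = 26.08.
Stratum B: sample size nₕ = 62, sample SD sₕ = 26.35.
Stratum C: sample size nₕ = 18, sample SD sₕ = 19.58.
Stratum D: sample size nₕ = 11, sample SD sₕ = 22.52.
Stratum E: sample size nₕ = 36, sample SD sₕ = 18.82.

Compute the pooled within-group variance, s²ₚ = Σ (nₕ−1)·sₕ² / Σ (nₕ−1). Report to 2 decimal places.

A: (24−1)·26.08² = 23·680.1664 = 15643.8272
B: (62−1)·26.35² = 61·694.3225 = 42353.6725
C: (18−1)·19.58² = 17·383.3764 = 6517.3988
D: (11−1)·22.52² = 10·507.1504 = 5071.504
E: (36−1)·18.82² = 35·354.1924 = 12396.734
Numerator = 81983.1365; denominator = Σ(nₕ−1) = 146.
s²ₚ = 81983.1365/146 = 561.5283... → 561.53.

561.53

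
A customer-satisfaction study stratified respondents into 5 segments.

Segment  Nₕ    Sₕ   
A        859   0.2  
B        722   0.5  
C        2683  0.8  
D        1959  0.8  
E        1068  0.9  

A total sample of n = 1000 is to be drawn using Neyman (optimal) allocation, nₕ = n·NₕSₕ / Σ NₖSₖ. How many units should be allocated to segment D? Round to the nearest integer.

A: NₕSₕ = 859·0.2 = 171.8
B: NₕSₕ = 722·0.5 = 361
C: NₕSₕ = 2683·0.8 = 2146.4
D: NₕSₕ = 1959·0.8 = 1567.2
E: NₕSₕ = 1068·0.9 = 961.2
Σ NₕSₕ = 5207.6.
n_D = 1000·1567.2/5207.6 = 300.945... → 301.

301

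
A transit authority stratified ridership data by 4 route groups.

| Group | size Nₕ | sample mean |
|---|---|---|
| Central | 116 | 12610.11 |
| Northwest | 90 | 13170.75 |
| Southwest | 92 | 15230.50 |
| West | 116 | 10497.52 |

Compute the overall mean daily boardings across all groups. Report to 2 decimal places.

12722.36

N = 116 + 90 + 92 + 116 = 414.
Weight each subgroup mean by Nₕ/N and sum.
Σ Nₕx̄ₕ = 116·12610.11 + 90·13170.75 + 92·15230.50 + 116·10497.52 = 1462772.76 + 1185367.5 + 1401206 + 1217712.32 = 5267058.58.
Divide by N: 5267058.58 / 414 = 12722.3637... → 12722.36.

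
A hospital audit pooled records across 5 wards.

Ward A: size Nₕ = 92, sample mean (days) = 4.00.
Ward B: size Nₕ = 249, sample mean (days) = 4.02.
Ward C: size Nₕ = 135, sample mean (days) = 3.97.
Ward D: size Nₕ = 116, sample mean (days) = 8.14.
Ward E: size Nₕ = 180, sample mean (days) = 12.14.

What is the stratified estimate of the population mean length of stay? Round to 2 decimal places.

N = 772; weights Wₕ = Nₕ/N = (0.1192, 0.3225, 0.1749, 0.1503, 0.2332).
x̄_st = Σ Wₕ·x̄ₕ = 0.1192·4.00 + 0.3225·4.02 + 0.1749·3.97 + 0.1503·8.14 + 0.2332·12.14 ≈ 6.5212...
→ 6.52.

6.52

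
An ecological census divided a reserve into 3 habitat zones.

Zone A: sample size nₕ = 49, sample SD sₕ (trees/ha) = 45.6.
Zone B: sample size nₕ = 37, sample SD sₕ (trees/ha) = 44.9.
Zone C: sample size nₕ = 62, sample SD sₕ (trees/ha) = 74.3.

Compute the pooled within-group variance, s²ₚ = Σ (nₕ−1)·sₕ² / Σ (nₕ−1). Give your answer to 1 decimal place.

3511.3

A: (49−1)·45.6² = 48·2079.36 = 99809.28
B: (37−1)·44.9² = 36·2016.01 = 72576.36
C: (62−1)·74.3² = 61·5520.49 = 336749.89
Numerator = 509135.53; denominator = Σ(nₕ−1) = 145.
s²ₚ = 509135.53/145 = 3511.280... → 3511.3.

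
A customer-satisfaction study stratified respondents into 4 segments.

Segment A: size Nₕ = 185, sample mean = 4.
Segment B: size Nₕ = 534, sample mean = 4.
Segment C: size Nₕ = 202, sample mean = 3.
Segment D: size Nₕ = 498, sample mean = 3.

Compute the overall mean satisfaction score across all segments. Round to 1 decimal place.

3.5

x̄_st = (Σ Nₕx̄ₕ) / (Σ Nₕ) = (185·4 + 534·4 + 202·3 + 498·3) / 1419
= 4976 / 1419 = 3.507... → 3.5.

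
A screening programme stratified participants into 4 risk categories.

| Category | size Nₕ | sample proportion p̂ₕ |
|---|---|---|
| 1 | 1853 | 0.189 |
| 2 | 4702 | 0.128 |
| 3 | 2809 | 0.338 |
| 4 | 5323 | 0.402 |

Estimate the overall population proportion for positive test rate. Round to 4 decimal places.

N = 1853 + 4702 + 2809 + 5323 = 14687.
Overall proportion = Σ (Nₕ/N)·p̂ₕ.
Σ Nₕp̂ₕ = 350.217 + 601.856 + 949.442 + 2139.846 = 4041.361.
4041.361 / 14687 = 0.275166... → 0.2752.

0.2752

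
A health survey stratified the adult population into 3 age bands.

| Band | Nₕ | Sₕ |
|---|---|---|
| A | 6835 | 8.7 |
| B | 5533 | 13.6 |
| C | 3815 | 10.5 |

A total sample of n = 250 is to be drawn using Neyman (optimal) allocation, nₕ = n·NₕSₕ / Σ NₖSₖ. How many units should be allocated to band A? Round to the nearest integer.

A: NₕSₕ = 6835·8.7 = 59464.5
B: NₕSₕ = 5533·13.6 = 75248.8
C: NₕSₕ = 3815·10.5 = 40057.5
Σ NₕSₕ = 174770.8.
n_A = 250·59464.5/174770.8 = 85.061... → 85.

85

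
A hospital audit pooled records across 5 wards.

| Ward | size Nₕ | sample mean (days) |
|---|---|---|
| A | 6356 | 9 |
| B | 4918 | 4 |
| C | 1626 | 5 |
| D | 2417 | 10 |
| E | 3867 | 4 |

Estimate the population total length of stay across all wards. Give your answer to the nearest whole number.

Population total = Σ Nₕ·x̄ₕ (each stratum's size times its mean).
6356·9 + 4918·4 + 1626·5 + 2417·10 + 3867·4 = 57204 + 19672 + 8130 + 24170 + 15468 = 124644.

124644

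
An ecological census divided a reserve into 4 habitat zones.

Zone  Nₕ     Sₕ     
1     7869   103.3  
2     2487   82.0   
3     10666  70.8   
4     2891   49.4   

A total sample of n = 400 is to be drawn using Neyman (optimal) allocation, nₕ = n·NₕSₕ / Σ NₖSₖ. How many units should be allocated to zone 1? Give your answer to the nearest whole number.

1: NₕSₕ = 7869·103.3 = 812867.7
2: NₕSₕ = 2487·82.0 = 203934
3: NₕSₕ = 10666·70.8 = 755152.8
4: NₕSₕ = 2891·49.4 = 142815.4
Σ NₕSₕ = 1914769.9.
n_1 = 400·812867.7/1914769.9 = 169.810... → 170.

170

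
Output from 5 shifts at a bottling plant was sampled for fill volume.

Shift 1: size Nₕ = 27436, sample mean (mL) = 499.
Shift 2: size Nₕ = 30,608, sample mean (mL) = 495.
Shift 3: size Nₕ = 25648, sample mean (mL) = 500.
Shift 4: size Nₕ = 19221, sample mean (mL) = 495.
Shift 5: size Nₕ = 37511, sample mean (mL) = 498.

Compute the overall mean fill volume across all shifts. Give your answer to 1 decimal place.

N = 27436 + 30608 + 25648 + 19221 + 37511 = 140424.
Weight each subgroup mean by Nₕ/N and sum.
Σ Nₕx̄ₕ = 27436·499 + 30608·495 + 25648·500 + 19221·495 + 37511·498 = 13690564 + 15150960 + 12824000 + 9514395 + 18680478 = 69860397.
Divide by N: 69860397 / 140424 = 497.496... → 497.5.

497.5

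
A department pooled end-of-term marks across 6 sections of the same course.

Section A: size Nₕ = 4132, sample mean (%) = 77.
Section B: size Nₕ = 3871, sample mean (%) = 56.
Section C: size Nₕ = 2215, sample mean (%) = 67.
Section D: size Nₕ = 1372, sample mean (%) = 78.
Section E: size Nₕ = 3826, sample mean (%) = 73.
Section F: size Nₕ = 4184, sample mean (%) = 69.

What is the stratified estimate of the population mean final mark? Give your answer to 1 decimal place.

69.3

x̄_st = (Σ Nₕx̄ₕ) / (Σ Nₕ) = (4132·77 + 3871·56 + 2215·67 + 1372·78 + 3826·73 + 4184·69) / 19600
= 1358355 / 19600 = 69.304... → 69.3.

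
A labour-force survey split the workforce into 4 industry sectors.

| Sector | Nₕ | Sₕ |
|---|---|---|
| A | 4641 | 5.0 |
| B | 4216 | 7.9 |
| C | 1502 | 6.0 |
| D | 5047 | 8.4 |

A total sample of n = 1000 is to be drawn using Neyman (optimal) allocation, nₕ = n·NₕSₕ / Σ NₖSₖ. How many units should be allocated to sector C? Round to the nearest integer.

Σ NₕSₕ = 4641·5.0 + 4216·7.9 + 1502·6.0 + 5047·8.4 = 107918.2.
Share for C: 9012/107918.2 = 0.08351.
n_C = 1000 × 0.08351 = 83.508... → 84.

84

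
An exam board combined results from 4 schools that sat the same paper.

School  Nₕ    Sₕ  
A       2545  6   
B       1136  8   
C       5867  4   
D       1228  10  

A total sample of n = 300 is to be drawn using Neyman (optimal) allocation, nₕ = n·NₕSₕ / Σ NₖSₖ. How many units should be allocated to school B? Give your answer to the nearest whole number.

45

Σ NₕSₕ = 2545·6 + 1136·8 + 5867·4 + 1228·10 = 60106.
Share for B: 9088/60106 = 0.15120.
n_B = 300 × 0.15120 = 45.360... → 45.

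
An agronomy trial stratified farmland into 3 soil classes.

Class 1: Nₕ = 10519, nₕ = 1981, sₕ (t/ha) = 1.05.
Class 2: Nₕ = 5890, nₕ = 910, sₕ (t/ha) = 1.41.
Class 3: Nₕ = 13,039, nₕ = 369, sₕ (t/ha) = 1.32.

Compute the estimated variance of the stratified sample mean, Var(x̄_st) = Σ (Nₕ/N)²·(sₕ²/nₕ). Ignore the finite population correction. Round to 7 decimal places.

N = 29448. Term for each stratum: Wₕ²sₕ²/nₕ.
Var(x̄_st) = 0.0000710119 + 0.0000874009 + 0.0009257601 = 0.0010841729 → 0.0010842.

0.0010842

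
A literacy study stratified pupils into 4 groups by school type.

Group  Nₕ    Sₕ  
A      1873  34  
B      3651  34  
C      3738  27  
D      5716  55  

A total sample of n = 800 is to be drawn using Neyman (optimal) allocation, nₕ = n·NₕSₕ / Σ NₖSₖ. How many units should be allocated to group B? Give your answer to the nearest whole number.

Σ NₕSₕ = 1873·34 + 3651·34 + 3738·27 + 5716·55 = 603122.
Share for B: 124134/603122 = 0.20582.
n_B = 800 × 0.20582 = 164.655... → 165.

165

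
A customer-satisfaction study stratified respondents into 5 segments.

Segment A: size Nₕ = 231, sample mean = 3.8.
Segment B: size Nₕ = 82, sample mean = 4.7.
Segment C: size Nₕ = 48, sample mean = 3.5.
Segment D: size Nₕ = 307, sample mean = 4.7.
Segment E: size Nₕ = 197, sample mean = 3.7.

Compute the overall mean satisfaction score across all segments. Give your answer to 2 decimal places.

N = 865; weights Wₕ = Nₕ/N = (0.2671, 0.0948, 0.0555, 0.3549, 0.2277).
x̄_st = Σ Wₕ·x̄ₕ = 0.2671·3.8 + 0.0948·4.7 + 0.0555·3.5 + 0.3549·4.7 + 0.2277·3.7 ≈ 4.1653...
→ 4.17.

4.17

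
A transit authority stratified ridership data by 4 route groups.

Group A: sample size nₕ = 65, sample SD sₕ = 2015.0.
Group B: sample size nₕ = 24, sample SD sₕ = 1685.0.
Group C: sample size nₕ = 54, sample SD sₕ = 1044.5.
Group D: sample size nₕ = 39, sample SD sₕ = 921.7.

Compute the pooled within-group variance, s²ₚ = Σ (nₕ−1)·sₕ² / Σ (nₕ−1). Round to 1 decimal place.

2332925.3

A: (65−1)·2015.0² = 64·4060225 = 259854400
B: (24−1)·1685.0² = 23·2839225 = 65302175
C: (54−1)·1044.5² = 53·1090980.25 = 57821953.25
D: (39−1)·921.7² = 38·849530.89 = 32282173.82
Numerator = 415260702.07; denominator = Σ(nₕ−1) = 178.
s²ₚ = 415260702.07/178 = 2332925.293... → 2332925.3.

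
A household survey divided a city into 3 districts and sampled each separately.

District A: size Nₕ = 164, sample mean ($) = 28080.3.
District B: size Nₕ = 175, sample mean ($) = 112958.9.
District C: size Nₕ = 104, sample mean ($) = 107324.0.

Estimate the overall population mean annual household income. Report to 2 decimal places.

80213.71

x̄_st = (Σ Nₕx̄ₕ) / (Σ Nₕ) = (164·28080.3 + 175·112958.9 + 104·107324.0) / 443
= 35534672.7 / 443 = 80213.7081... → 80213.71.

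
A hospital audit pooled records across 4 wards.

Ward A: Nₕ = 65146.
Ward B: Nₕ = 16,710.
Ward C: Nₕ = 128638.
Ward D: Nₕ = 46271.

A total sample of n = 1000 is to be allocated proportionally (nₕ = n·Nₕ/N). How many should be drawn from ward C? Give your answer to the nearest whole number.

501

N = 65146 + 16710 + 128638 + 46271 = 256765.
n_C = 1000·128638/256765 = 500.995... → 501.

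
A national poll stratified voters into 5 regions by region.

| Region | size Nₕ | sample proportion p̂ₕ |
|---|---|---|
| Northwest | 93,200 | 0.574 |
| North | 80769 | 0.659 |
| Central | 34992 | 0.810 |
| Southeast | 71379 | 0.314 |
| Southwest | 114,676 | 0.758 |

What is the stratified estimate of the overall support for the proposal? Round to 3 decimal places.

Wₕ = Nₕ/N with N = 395016: 0.2359, 0.2045, 0.0886, 0.1807, 0.2903.
p̂_st = 0.2359·0.574 + 0.2045·0.659 + 0.0886·0.810 + 0.1807·0.314 + 0.2903·0.758 ≈ 0.61872... → 0.619.

0.619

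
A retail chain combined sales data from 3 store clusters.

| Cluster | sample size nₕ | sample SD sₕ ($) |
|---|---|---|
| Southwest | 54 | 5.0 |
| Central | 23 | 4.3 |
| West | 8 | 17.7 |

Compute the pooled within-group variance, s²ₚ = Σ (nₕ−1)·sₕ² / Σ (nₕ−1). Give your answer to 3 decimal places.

Degrees of freedom: 53 + 22 + 7 = 82.
Σ(nₕ−1)sₕ² = 53·25 + 22·18.49 + 7·313.29 = 3924.81.
s²ₚ = 3924.81 / 82 = 47.86354... → 47.864.

47.864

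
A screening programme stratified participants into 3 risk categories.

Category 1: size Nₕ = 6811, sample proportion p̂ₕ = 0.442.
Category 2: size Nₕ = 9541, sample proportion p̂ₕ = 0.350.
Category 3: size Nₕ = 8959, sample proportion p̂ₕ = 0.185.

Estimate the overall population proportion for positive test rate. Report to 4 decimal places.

0.3164

Wₕ = Nₕ/N with N = 25311: 0.2691, 0.3770, 0.3540.
p̂_st = 0.2691·0.442 + 0.3770·0.350 + 0.3540·0.185 ≈ 0.316354... → 0.3164.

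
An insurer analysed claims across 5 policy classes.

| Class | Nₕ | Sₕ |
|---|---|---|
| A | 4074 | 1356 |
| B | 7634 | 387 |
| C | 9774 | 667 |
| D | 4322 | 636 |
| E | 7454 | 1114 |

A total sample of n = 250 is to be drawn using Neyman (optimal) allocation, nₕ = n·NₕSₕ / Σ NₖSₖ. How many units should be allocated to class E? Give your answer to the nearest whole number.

80

A: NₕSₕ = 4074·1356 = 5524344
B: NₕSₕ = 7634·387 = 2954358
C: NₕSₕ = 9774·667 = 6519258
D: NₕSₕ = 4322·636 = 2748792
E: NₕSₕ = 7454·1114 = 8303756
Σ NₕSₕ = 26050508.
n_E = 250·8303756/26050508 = 79.689... → 80.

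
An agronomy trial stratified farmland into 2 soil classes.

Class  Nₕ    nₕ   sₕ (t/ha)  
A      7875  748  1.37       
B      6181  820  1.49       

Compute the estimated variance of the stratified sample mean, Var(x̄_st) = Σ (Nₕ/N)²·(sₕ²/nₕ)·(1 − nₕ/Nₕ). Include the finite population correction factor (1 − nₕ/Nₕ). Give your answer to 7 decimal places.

N = 14056; Wₕ = Nₕ/N.
class A: (7875/14056)²·1.37²/748·(1 − 748/7875) = 0.0007128093
class B: (6181/14056)²·1.49²/820·(1 − 820/6181) = 0.0004540877
Sum = 0.0011668970 → 0.0011669.

0.0011669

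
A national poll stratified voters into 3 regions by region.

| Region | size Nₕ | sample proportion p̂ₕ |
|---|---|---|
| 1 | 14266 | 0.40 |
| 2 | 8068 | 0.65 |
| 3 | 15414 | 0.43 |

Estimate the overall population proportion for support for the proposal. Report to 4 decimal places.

Wₕ = Nₕ/N with N = 37748: 0.3779, 0.2137, 0.4083.
p̂_st = 0.3779·0.40 + 0.2137·0.65 + 0.4083·0.43 ≈ 0.465683... → 0.4657.

0.4657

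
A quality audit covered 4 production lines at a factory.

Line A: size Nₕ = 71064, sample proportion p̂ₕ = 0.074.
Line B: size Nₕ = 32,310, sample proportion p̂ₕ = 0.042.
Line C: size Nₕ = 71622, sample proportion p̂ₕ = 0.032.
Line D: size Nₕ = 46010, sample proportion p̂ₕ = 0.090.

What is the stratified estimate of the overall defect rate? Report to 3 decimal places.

0.059

N = 71064 + 32310 + 71622 + 46010 = 221006.
Overall proportion = Σ (Nₕ/N)·p̂ₕ.
Σ Nₕp̂ₕ = 5258.736 + 1357.02 + 2291.904 + 4140.9 = 13048.56.
13048.56 / 221006 = 0.05904... → 0.059.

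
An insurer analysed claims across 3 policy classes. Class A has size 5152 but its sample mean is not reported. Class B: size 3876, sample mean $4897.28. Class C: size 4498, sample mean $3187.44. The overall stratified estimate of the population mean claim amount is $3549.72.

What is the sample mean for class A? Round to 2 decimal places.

N = 5152 + 3876 + 4498 = 13526.
Overall total = μ·N = 3549.72·13526 = 48013512.72.
Subtract the known strata: 3876·4897.28 + 4498·3187.44 = 33318962.4.
Remaining total for class A: 48013512.72 − 33318962.4 = 14694550.32.
Divide by its size: 14694550.32 / 5152 = 2852.2031... → 2852.20.

2852.20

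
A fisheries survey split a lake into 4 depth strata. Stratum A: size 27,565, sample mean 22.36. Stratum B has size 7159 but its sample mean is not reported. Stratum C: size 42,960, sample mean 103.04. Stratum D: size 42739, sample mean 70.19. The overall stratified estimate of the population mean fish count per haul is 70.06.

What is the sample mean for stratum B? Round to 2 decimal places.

55.04

Σ Nₕx̄ₕ = N·μ, so 7159·x̄_B = 120423·70.06 − (27565·22.36 + 42960·103.04 + 42739·70.19).
= 8436835.38 − 8042802.21 = 394033.17.
x̄_B = 394033.17 / 7159 = 55.0403... → 55.04.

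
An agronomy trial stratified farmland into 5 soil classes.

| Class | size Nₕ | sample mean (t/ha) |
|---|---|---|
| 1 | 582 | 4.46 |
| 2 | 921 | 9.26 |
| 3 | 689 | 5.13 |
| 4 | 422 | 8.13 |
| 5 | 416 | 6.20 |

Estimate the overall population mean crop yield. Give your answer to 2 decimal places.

6.82

N = 3030; weights Wₕ = Nₕ/N = (0.1921, 0.3040, 0.2274, 0.1393, 0.1373).
x̄_st = Σ Wₕ·x̄ₕ = 0.1921·4.46 + 0.3040·9.26 + 0.2274·5.13 + 0.1393·8.13 + 0.1373·6.20 ≈ 6.8214...
→ 6.82.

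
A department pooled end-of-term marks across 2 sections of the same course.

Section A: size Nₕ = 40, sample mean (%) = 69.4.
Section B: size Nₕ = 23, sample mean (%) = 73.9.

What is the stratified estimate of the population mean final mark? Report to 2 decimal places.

71.04

N = 40 + 23 = 63.
Overall mean = Σ (Nₕ/N)·x̄ₕ — weight by population share, not a simple average.
Σ Nₕx̄ₕ = 40·69.4 + 23·73.9 = 2776 + 1699.7 = 4475.7.
Divide by N: 4475.7 / 63 = 71.0429... → 71.04.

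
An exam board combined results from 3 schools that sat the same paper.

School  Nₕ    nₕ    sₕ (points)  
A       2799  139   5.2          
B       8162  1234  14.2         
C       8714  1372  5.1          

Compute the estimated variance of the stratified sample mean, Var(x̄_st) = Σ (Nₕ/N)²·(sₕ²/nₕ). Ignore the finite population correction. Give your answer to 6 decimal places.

0.035776

N = 19675; Wₕ = Nₕ/N.
school A: (2799/19675)²·5.2²/139 = 0.003937025
school B: (8162/19675)²·14.2²/1234 = 0.028120642
school C: (8714/19675)²·5.1²/1372 = 0.003718706
Sum = 0.035776373 → 0.035776.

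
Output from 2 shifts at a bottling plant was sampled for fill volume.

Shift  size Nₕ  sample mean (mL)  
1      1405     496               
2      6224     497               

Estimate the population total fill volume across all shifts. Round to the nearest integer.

1: 1405·496 = 696880
2: 6224·497 = 3093328
τ̂ = Σ Nₕx̄ₕ = 3790208.

3790208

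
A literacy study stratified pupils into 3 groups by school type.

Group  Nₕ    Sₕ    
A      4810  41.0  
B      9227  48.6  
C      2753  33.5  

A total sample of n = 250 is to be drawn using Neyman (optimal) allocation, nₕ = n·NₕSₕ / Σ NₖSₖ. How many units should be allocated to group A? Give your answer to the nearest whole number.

Σ NₕSₕ = 4810·41.0 + 9227·48.6 + 2753·33.5 = 737867.7.
Share for A: 197210/737867.7 = 0.26727.
n_A = 250 × 0.26727 = 66.818... → 67.

67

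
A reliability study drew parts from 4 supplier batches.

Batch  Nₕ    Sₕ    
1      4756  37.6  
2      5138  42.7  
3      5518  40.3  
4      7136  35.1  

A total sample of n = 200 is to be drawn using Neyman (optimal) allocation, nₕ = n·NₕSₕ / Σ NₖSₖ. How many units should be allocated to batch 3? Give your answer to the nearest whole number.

1: NₕSₕ = 4756·37.6 = 178825.6
2: NₕSₕ = 5138·42.7 = 219392.6
3: NₕSₕ = 5518·40.3 = 222375.4
4: NₕSₕ = 7136·35.1 = 250473.6
Σ NₕSₕ = 871067.2.
n_3 = 200·222375.4/871067.2 = 51.058... → 51.

51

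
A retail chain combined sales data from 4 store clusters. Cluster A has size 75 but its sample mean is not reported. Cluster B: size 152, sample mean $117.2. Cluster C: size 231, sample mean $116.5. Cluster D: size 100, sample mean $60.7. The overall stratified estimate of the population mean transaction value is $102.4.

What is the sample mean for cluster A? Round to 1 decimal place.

Σ Nₕx̄ₕ = N·μ, so 75·x̄_A = 558·102.4 − (152·117.2 + 231·116.5 + 100·60.7).
= 57139.2 − 50795.9 = 6343.3.
x̄_A = 6343.3 / 75 = 84.577... → 84.6.

84.6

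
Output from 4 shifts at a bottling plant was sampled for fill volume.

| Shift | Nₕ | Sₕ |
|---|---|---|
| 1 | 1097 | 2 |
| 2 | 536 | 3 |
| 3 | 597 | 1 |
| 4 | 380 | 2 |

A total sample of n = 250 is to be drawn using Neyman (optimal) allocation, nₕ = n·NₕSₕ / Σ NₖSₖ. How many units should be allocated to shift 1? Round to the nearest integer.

1: NₕSₕ = 1097·2 = 2194
2: NₕSₕ = 536·3 = 1608
3: NₕSₕ = 597·1 = 597
4: NₕSₕ = 380·2 = 760
Σ NₕSₕ = 5159.
n_1 = 250·2194/5159 = 106.319... → 106.

106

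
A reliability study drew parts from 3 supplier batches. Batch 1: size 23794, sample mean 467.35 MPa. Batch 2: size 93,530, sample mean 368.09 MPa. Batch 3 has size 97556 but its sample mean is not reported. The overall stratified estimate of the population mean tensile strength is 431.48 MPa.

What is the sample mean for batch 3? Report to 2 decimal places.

483.51

N = 23794 + 93530 + 97556 = 214880.
Overall total = μ·N = 431.48·214880 = 92716422.4.
Subtract the known strata: 23794·467.35 + 93530·368.09 = 45547583.6.
Remaining total for batch 3: 92716422.4 − 45547583.6 = 47168838.8.
Divide by its size: 47168838.8 / 97556 = 483.5053... → 483.51.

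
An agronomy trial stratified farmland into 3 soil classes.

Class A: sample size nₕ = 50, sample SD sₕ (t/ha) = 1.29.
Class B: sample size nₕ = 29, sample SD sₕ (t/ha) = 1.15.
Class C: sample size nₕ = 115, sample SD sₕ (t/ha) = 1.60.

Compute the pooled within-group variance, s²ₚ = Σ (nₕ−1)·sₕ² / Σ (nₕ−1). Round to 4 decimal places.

Degrees of freedom: 49 + 28 + 114 = 191.
Σ(nₕ−1)sₕ² = 49·1.6641 + 28·1.3225 + 114·2.56 = 410.4109.
s²ₚ = 410.4109 / 191 = 2.148748... → 2.1487.

2.1487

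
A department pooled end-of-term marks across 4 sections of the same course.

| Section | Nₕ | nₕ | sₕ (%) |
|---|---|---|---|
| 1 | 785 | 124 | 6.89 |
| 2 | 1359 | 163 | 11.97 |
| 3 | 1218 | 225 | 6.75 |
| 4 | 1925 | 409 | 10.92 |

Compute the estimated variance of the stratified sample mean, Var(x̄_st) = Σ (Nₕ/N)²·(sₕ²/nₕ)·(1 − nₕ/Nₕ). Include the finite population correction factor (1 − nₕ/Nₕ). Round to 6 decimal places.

N = 5287. Term for each stratum: Wₕ²sₕ²/nₕ·(1−nₕ/Nₕ).
Var(x̄_st) = 0.007106721 + 0.051113158 + 0.008761994 + 0.030439203 = 0.097421076 → 0.097421.

0.097421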